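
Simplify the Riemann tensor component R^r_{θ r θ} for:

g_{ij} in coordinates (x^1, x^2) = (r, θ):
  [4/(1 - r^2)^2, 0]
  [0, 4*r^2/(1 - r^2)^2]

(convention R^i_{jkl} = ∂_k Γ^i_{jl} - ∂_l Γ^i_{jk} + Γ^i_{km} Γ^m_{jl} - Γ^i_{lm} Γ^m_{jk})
Non-zero Christoffel symbols (Γ^k_{ij} = Γ^k_{ji}):
Γ^r_{r r} = 2*r/(1 - r^2)
Γ^r_{θ θ} = (r^3 + r)/(r^2 - 1)
Γ^θ_{r θ} = (-r^2 - 1)/(r^3 - r)
R^r_{θ r θ} = ∂_r Γ^r_{θ θ} - ∂_θ Γ^r_{θ r} + Γ^r_{r m} Γ^m_{θ θ} - Γ^r_{θ m} Γ^m_{θ r}
  = ((r^4 - 4*r^2 - 1)/(r^2 - 1)^2) - (0) + (-2*r^2*(r^2 + 1)/(r^2 - 1)^2) - (-(r^2 + 1)^2/(r^2 - 1)^2) = -4*r^2/(r^2 - 1)^2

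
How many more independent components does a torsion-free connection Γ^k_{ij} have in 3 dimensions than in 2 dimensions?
Independent components in n dimensions: n × n(n+1)/2 = n^2(n+1)/2.
3D: 3 × 6 = 18
2D: 2 × 3 = 6
Difference = 18 - 6 = 12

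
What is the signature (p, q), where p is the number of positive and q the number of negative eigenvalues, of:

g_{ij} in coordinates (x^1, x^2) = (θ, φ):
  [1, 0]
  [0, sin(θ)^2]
The metric is diagonal, so its eigenvalues are the diagonal entries: 1, sin(θ)^2 (at a generic point, where coordinate-dependent entries are positive).
2 positive, 0 negative.
(2, 0) - Riemannian (positive definite)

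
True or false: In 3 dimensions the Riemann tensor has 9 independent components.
n^2(n^2-1)/12 = 9·8/12 = 6 independent components for n = 3.
False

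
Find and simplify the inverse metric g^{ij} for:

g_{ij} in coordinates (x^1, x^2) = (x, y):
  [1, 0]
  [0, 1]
The metric is diagonal, so g^{ij} is diagonal with entries 1/g_{ii}: diag(1, 1).
g^{ij}:
  [1, 0]
  [0, 1]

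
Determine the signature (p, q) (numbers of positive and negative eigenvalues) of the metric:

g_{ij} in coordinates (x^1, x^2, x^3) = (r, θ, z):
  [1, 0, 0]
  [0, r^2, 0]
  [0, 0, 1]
The metric is diagonal, so its eigenvalues are the diagonal entries: 1, r^2, 1 (at a generic point, where coordinate-dependent entries are positive).
3 positive, 0 negative.
(3, 0) - Riemannian (positive definite)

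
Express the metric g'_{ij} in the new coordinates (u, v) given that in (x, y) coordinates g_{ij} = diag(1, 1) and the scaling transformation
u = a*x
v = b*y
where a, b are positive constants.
Invert the transformation: x = u/a, y = v/b
g'_{ij} = (∂x^k/∂x'^i)(∂x^l/∂x'^j) g_{kl}; with g_{kl} = δ_{kl} this is Σ_k (∂x^k/∂x'^i)(∂x^k/∂x'^j).
Jacobian: ∂x/∂u = 1/a, ∂x/∂v = 0, ∂y/∂u = 0, ∂y/∂v = 1/b
g'_{uu} = (1/a)(1/a) + (0)(0) = 1/a^2
g'_{uv} = (1/a)(0) + (0)(1/b) = 0
g'_{vv} = (0)(0) + (1/b)(1/b) = 1/b^2
g'_{ij} = diag(1/a^2, 1/b^2)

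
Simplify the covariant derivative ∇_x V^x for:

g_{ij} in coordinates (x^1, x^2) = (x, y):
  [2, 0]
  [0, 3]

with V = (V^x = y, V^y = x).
All Christoffel symbols are zero.
∇_x V^x = ∂_x V^x + Γ^x_{x j} V^j
  = (0) + (0)(y) + (0)(x)
  = 0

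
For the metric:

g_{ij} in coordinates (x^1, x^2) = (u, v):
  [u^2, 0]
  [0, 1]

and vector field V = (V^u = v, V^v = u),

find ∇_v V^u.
Non-zero Christoffel symbols:
Γ^u_{u u} = 1/u
∇_v V^u = ∂_v V^u + Γ^u_{v j} V^j
  = (1) + (0)(v) + (0)(u)
  = 1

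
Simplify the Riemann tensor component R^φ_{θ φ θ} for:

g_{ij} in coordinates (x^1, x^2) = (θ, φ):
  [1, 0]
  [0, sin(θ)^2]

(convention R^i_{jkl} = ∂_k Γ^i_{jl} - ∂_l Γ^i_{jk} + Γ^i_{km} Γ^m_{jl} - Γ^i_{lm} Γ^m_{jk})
Non-zero Christoffel symbols (Γ^k_{ij} = Γ^k_{ji}):
Γ^θ_{φ φ} = -sin(2*θ)/2
Γ^φ_{θ φ} = 1/tan(θ)
R^φ_{θ φ θ} = ∂_φ Γ^φ_{θ θ} - ∂_θ Γ^φ_{θ φ} + Γ^φ_{φ m} Γ^m_{θ θ} - Γ^φ_{θ m} Γ^m_{θ φ}
  = (0) - (-1/sin(θ)^2) + (0) - (1/tan(θ)^2) = 1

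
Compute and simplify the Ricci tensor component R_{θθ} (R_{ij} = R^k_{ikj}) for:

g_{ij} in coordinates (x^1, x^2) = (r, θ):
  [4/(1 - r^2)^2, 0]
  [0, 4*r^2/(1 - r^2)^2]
Non-zero Christoffel symbols (Γ^k_{ij} = Γ^k_{ji}):
Γ^r_{r r} = 2*r/(1 - r^2)
Γ^r_{θ θ} = (r^3 + r)/(r^2 - 1)
Γ^θ_{r θ} = (-r^2 - 1)/(r^3 - r)
R^r_{θ r θ} = ∂_r Γ^r_{θ θ} - ∂_θ Γ^r_{θ r} + Γ^r_{r m} Γ^m_{θ θ} - Γ^r_{θ m} Γ^m_{θ r}
  = ((r^4 - 4*r^2 - 1)/(r^2 - 1)^2) - (0) + (-2*r^2*(r^2 + 1)/(r^2 - 1)^2) - (-(r^2 + 1)^2/(r^2 - 1)^2) = -4*r^2/(r^2 - 1)^2
R^θ_{θ θ θ} = 0 (a repeated index in an antisymmetric pair)
R_{θθ} = R^r_{θ r θ} + R^θ_{θ θ θ} = (-4*r^2/(r^2 - 1)^2) + (0) = -4*r^2/(r^2 - 1)^2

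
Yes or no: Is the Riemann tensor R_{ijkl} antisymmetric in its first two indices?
R_{ijkl} = -R_{jikl} (follows from metric compatibility).
Yes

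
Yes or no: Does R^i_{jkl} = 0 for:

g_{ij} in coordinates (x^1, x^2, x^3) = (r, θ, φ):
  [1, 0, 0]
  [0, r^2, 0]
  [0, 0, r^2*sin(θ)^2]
Non-zero Christoffel symbols:
Γ^r_{θ θ} = -r
Γ^r_{φ φ} = -r*sin(θ)^2
Γ^θ_{r θ} = 1/r
Γ^θ_{φ φ} = -sin(2*θ)/2
Γ^φ_{r φ} = 1/r
Γ^φ_{θ φ} = 1/tan(θ)
Ricci tensor: R_{rr} = 0, R_{rθ} = 0, R_{rφ} = 0, R_{θθ} = 0, R_{θφ} = 0, R_{φφ} = 0
All R_{ij} vanish; in 3 dimensions the Riemann tensor is fully determined by the Ricci tensor, so R^i_{jkl} = 0: the metric is flat (curvilinear coordinates on flat space).
Yes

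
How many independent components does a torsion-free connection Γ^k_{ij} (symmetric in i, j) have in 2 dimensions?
Γ^k_{ij} has n choices for the upper index and n(n+1)/2 independent symmetric lower index pairs.
Total = 2 × 2×3/2 = 2 × 3 = 6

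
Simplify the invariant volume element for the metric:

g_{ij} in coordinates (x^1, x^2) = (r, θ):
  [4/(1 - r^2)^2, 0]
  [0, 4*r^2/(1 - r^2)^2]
det(g) = 16*r^2/(1 - r^2)^4
√|det(g)| = 4*r/(r^2 - 1)^2
Volume element: dV = 4*r/(r^2 - 1)^2 dr dθ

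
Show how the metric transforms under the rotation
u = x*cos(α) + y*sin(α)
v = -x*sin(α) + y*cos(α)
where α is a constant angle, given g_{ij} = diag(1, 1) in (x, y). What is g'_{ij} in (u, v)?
Invert the transformation: x = u*cos(α) - v*sin(α), y = u*sin(α) + v*cos(α)
g'_{ij} = (∂x^k/∂x'^i)(∂x^l/∂x'^j) g_{kl}; with g_{kl} = δ_{kl} this is Σ_k (∂x^k/∂x'^i)(∂x^k/∂x'^j).
Jacobian: ∂x/∂u = cos(α), ∂x/∂v = -sin(α), ∂y/∂u = sin(α), ∂y/∂v = cos(α)
g'_{uu} = (cos(α))(cos(α)) + (sin(α))(sin(α)) = 1
g'_{uv} = (cos(α))(-sin(α)) + (sin(α))(cos(α)) = 0
g'_{vv} = (-sin(α))(-sin(α)) + (cos(α))(cos(α)) = 1
g'_{ij} = diag(1, 1)
The Euclidean metric is invariant under rotations.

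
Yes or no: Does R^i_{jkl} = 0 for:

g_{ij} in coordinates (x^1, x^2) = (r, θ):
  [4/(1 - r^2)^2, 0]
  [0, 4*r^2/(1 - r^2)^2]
Non-zero Christoffel symbols:
Γ^r_{r r} = 2*r/(1 - r^2)
Γ^r_{θ θ} = (r^3 + r)/(r^2 - 1)
Γ^θ_{r θ} = (-r^2 - 1)/(r^3 - r)
Ricci tensor: R_{rr} = -4/(r^2 - 1)^2, R_{rθ} = 0, R_{θθ} = -4*r^2/(r^2 - 1)^2
The Ricci tensor is non-zero, so the Riemann tensor is non-zero: not flat.
No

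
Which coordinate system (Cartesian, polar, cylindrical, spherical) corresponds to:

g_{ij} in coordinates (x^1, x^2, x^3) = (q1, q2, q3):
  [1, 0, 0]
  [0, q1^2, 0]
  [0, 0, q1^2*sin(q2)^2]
The line element ds^2 = dq1^2 + q1^2 dq2^2 + q1^2 sin(q2)^2 dq3^2 is dr^2 + r^2 dθ^2 + r^2 sin(θ)^2 dφ^2 with q1 = r, q2 = θ, q3 = φ.
spherical coordinates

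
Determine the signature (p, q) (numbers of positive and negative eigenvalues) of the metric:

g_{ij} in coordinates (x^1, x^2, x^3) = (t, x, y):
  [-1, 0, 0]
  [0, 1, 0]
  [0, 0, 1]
The metric is diagonal, so its eigenvalues are the diagonal entries: -1, 1, 1 (at a generic point, where coordinate-dependent entries are positive).
2 positive, 1 negative.
(2, 1) - Lorentzian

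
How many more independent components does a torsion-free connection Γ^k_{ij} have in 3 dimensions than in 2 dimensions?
Independent components in n dimensions: n × n(n+1)/2 = n^2(n+1)/2.
3D: 3 × 6 = 18
2D: 2 × 3 = 6
Difference = 18 - 6 = 12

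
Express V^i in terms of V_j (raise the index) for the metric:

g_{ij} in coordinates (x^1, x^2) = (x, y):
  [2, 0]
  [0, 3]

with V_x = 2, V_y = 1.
Inverse metric (diagonal): g^{xx} = 1/2, g^{yy} = 1/3
V^i = g^{ij} V_j:
V^x = (1/2)(2) + (0)(1) = 1
V^y = (0)(2) + (1/3)(1) = 1/3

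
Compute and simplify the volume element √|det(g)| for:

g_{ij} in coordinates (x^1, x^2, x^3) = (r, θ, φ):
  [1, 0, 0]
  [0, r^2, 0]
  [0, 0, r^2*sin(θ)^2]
det(g) = r^4*sin(θ)^2
√|det(g)| = r^2*sin(θ) (taking 0 < θ < π so that |sin(θ)| = sin(θ))
Volume element: dV = r^2*sin(θ) dr dθ dφ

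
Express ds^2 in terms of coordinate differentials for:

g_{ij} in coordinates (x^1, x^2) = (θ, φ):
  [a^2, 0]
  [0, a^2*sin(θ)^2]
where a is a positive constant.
ds^2 = g_{ij} dx^i dx^j; only the non-zero components contribute.
ds^2 = a^2 dθ^2 + a^2*sin(θ)^2 dφ^2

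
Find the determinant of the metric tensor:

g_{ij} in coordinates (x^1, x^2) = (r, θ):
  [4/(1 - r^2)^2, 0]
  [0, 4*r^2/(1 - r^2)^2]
For a 2×2 metric: det(g) = g_{11}·g_{22} - g_{12}·g_{21}
= (4/(1 - r^2)^2)·(4*r^2/(1 - r^2)^2) - (0)·(0)
= 16*r^2/(1 - r^2)^4 - 0
det(g) = 16*r^2/(1 - r^2)^4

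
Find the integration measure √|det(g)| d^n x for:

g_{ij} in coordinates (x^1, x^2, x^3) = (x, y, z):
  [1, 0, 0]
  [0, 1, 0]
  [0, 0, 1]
det(g) = 1
√|det(g)| = 1
Volume element: dV = 1 dx dy dz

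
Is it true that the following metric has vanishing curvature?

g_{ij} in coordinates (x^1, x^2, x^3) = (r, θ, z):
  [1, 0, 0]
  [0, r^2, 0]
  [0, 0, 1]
Non-zero Christoffel symbols:
Γ^r_{θ θ} = -r
Γ^θ_{r θ} = 1/r
Ricci tensor: R_{rr} = 0, R_{rθ} = 0, R_{rz} = 0, R_{θθ} = 0, R_{θz} = 0, R_{zz} = 0
All R_{ij} vanish; in 3 dimensions the Riemann tensor is fully determined by the Ricci tensor, so R^i_{jkl} = 0: the metric is flat (curvilinear coordinates on flat space).
Yes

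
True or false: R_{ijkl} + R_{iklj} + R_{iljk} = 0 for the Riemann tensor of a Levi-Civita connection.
This is the first (algebraic) Bianchi identity.
True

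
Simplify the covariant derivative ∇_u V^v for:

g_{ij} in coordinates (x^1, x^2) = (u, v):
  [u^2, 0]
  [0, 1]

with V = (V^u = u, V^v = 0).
Non-zero Christoffel symbols:
Γ^u_{u u} = 1/u
∇_u V^v = ∂_u V^v + Γ^v_{u j} V^j
  = (0) + (0)(u) + (0)(0)
  = 0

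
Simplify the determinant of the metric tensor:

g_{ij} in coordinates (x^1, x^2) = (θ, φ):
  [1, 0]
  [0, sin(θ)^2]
For a 2×2 metric: det(g) = g_{11}·g_{22} - g_{12}·g_{21}
= (1)·(sin(θ)^2) - (0)·(0)
= sin(θ)^2 - 0
det(g) = sin(θ)^2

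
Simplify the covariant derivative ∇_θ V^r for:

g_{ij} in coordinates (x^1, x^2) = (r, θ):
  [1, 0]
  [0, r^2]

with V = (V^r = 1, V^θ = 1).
Non-zero Christoffel symbols:
Γ^r_{θ θ} = -r
Γ^θ_{r θ} = 1/r
∇_θ V^r = ∂_θ V^r + Γ^r_{θ j} V^j
  = (0) + (0)(1) + (-r)(1)
  = -r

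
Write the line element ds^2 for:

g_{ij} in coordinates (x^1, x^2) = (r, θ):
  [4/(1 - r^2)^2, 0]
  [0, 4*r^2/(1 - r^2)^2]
ds^2 = g_{ij} dx^i dx^j; only the non-zero components contribute.
ds^2 = (4/(1 - r^2)^2) dr^2 + (4*r^2/(1 - r^2)^2) dθ^2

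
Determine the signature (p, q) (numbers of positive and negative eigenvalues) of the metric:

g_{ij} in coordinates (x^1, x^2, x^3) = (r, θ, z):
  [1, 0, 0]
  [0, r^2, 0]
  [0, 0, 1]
The metric is diagonal, so its eigenvalues are the diagonal entries: 1, r^2, 1 (at a generic point, where coordinate-dependent entries are positive).
3 positive, 0 negative.
(3, 0) - Riemannian (positive definite)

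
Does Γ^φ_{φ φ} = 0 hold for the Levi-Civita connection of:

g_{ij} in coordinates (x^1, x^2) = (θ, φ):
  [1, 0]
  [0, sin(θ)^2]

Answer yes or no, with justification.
Γ^φ_{φ φ} = (1/2) g^{φφ} (∂_φ g_{φφ} + ∂_φ g_{φφ} - ∂_φ g_{φφ}) = (1/2)(1/sin(θ)^2)((0) + (0) - (0)) = 0
This equals the proposed value 0.
Yes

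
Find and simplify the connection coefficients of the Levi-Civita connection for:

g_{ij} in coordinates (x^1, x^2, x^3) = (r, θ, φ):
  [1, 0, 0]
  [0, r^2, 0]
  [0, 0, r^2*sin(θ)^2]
Using Γ^k_{ij} = (1/2) g^{km} (∂_i g_{mj} + ∂_j g_{mi} - ∂_m g_{ij}); the metric is diagonal, so only the m = k term contributes.
Non-zero symbols (using the symmetry Γ^k_{ij} = Γ^k_{ji}):
Γ^r_{θ θ} = (1/2) g^{rr} (∂_θ g_{rθ} + ∂_θ g_{rθ} - ∂_r g_{θθ}) = (1/2)(1)((0) + (0) - (2*r)) = -r
Γ^r_{φ φ} = (1/2) g^{rr} (∂_φ g_{rφ} + ∂_φ g_{rφ} - ∂_r g_{φφ}) = (1/2)(1)((0) + (0) - (2*r*sin(θ)^2)) = -r*sin(θ)^2
Γ^θ_{r θ} = (1/2) g^{θθ} (∂_r g_{θθ} + ∂_θ g_{θr} - ∂_θ g_{rθ}) = (1/2)(1/r^2)((2*r) + (0) - (0)) = 1/r
Γ^θ_{φ φ} = (1/2) g^{θθ} (∂_φ g_{θφ} + ∂_φ g_{θφ} - ∂_θ g_{φφ}) = (1/2)(1/r^2)((0) + (0) - (r^2*sin(2*θ))) = -sin(2*θ)/2
Γ^φ_{r φ} = (1/2) g^{φφ} (∂_r g_{φφ} + ∂_φ g_{φr} - ∂_φ g_{rφ}) = (1/2)(1/(r^2*sin(θ)^2))((2*r*sin(θ)^2) + (0) - (0)) = 1/r
Γ^φ_{θ φ} = (1/2) g^{φφ} (∂_θ g_{φφ} + ∂_φ g_{φθ} - ∂_φ g_{θφ}) = (1/2)(1/(r^2*sin(θ)^2))((r^2*sin(2*θ)) + (0) - (0)) = 1/tan(θ)
All other Christoffel symbols are zero.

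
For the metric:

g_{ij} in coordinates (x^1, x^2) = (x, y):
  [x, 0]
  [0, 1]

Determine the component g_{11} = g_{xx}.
With x^1 = x, x^2 = y, g_{11} = g_{xx} is the row-1, column-1 entry of the matrix.
g_{11} = x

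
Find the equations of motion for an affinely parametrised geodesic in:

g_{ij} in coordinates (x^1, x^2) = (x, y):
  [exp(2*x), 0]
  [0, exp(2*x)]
Geodesic equation: d^2x^k/dλ^2 + Γ^k_{ij} (dx^i/dλ)(dx^j/dλ) = 0.
Non-zero Christoffel symbols:
Γ^x_{x x} = 1
Γ^x_{y y} = -1
Γ^y_{x y} = 1
Substituting (the symmetric pair Γ^k_{ij}, Γ^k_{ji} combines into a factor 2):
d^2x/dλ^2 + (dx/dλ)^2 - (dy/dλ)^2 = 0
d^2y/dλ^2 + 2 (dx/dλ)(dy/dλ) = 0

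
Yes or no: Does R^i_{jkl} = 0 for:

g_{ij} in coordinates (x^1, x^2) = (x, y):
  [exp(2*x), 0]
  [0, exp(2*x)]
Non-zero Christoffel symbols:
Γ^x_{x x} = 1
Γ^x_{y y} = -1
Γ^y_{x y} = 1
Ricci tensor: R_{xx} = 0, R_{xy} = 0, R_{yy} = 0
All R_{ij} vanish; in 2 dimensions the Riemann tensor is fully determined by the Ricci tensor, so R^i_{jkl} = 0: the metric is flat (curvilinear coordinates on flat space).
Yes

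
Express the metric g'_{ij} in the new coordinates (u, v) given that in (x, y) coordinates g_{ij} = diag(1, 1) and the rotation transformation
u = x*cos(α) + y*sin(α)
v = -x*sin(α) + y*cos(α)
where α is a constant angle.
Invert the transformation: x = u*cos(α) - v*sin(α), y = u*sin(α) + v*cos(α)
g'_{ij} = (∂x^k/∂x'^i)(∂x^l/∂x'^j) g_{kl}; with g_{kl} = δ_{kl} this is Σ_k (∂x^k/∂x'^i)(∂x^k/∂x'^j).
Jacobian: ∂x/∂u = cos(α), ∂x/∂v = -sin(α), ∂y/∂u = sin(α), ∂y/∂v = cos(α)
g'_{uu} = (cos(α))(cos(α)) + (sin(α))(sin(α)) = 1
g'_{uv} = (cos(α))(-sin(α)) + (sin(α))(cos(α)) = 0
g'_{vv} = (-sin(α))(-sin(α)) + (cos(α))(cos(α)) = 1
g'_{ij} = diag(1, 1)
The Euclidean metric is invariant under rotations.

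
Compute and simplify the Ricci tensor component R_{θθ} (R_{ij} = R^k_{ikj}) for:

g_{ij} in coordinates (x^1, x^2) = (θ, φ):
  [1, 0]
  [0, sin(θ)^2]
Non-zero Christoffel symbols (Γ^k_{ij} = Γ^k_{ji}):
Γ^θ_{φ φ} = -sin(2*θ)/2
Γ^φ_{θ φ} = 1/tan(θ)
R^θ_{θ θ θ} = 0 (a repeated index in an antisymmetric pair)
R^φ_{θ φ θ} = ∂_φ Γ^φ_{θ θ} - ∂_θ Γ^φ_{θ φ} + Γ^φ_{φ m} Γ^m_{θ θ} - Γ^φ_{θ m} Γ^m_{θ φ}
  = (0) - (-1/sin(θ)^2) + (0) - (1/tan(θ)^2) = 1
R_{θθ} = R^θ_{θ θ θ} + R^φ_{θ φ θ} = (0) + (1) = 1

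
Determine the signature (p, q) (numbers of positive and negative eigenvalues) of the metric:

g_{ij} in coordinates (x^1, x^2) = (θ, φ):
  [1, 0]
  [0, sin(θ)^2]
The metric is diagonal, so its eigenvalues are the diagonal entries: 1, sin(θ)^2 (at a generic point, where coordinate-dependent entries are positive).
2 positive, 0 negative.
(2, 0) - Riemannian (positive definite)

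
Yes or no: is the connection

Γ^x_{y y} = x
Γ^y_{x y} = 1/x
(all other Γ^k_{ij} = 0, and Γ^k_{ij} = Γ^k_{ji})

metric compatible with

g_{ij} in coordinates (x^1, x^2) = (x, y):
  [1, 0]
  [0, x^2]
Using ∇_k g_{ij} = ∂_k g_{ij} - Γ^m_{ki} g_{mj} - Γ^m_{kj} g_{im}:
∇_y g_{xy} = (0) - (x) - (x) = -2*x ≠ 0
So the connection is not metric compatible (it is not the Levi-Civita connection).
No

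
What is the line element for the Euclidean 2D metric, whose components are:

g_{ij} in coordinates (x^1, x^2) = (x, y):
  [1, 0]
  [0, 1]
ds^2 = g_{ij} dx^i dx^j; only the non-zero components contribute.
ds^2 = dx^2 + dy^2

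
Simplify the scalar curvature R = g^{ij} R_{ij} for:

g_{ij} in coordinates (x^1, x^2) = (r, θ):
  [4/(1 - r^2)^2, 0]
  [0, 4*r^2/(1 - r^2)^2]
Non-zero Christoffel symbols (Γ^k_{ij} = Γ^k_{ji}):
Γ^r_{r r} = 2*r/(1 - r^2)
Γ^r_{θ θ} = (r^3 + r)/(r^2 - 1)
Γ^θ_{r θ} = (-r^2 - 1)/(r^3 - r)
Ricci tensor (R_{ij} = R^k_{ikj}): R_{rr} = -4/(r^2 - 1)^2, R_{rθ} = 0, R_{θθ} = -4*r^2/(r^2 - 1)^2
Inverse metric: g^{rr} = (1 - r^2)^2/4, g^{θθ} = (1 - r^2)^2/(4*r^2)
R = g^{ij} R_{ij} = ((1 - r^2)^2/4)(-4/(r^2 - 1)^2) + ((1 - r^2)^2/(4*r^2))(-4*r^2/(r^2 - 1)^2) = -2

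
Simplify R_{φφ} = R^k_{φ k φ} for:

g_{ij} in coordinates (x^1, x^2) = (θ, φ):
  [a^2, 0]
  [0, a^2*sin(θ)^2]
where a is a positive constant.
Non-zero Christoffel symbols (Γ^k_{ij} = Γ^k_{ji}):
Γ^θ_{φ φ} = -sin(2*θ)/2
Γ^φ_{θ φ} = 1/tan(θ)
R^θ_{φ θ φ} = ∂_θ Γ^θ_{φ φ} - ∂_φ Γ^θ_{φ θ} + Γ^θ_{θ m} Γ^m_{φ φ} - Γ^θ_{φ m} Γ^m_{φ θ}
  = (-cos(2*θ)) - (0) + (0) - (-cos(θ)^2) = sin(θ)^2
R^φ_{φ φ φ} = 0 (a repeated index in an antisymmetric pair)
R_{φφ} = R^θ_{φ θ φ} + R^φ_{φ φ φ} = (sin(θ)^2) + (0) = sin(θ)^2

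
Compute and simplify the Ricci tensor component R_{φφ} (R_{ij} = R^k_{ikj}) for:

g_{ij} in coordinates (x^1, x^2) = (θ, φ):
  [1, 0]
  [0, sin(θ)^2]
Non-zero Christoffel symbols (Γ^k_{ij} = Γ^k_{ji}):
Γ^θ_{φ φ} = -sin(2*θ)/2
Γ^φ_{θ φ} = 1/tan(θ)
R^θ_{φ θ φ} = ∂_θ Γ^θ_{φ φ} - ∂_φ Γ^θ_{φ θ} + Γ^θ_{θ m} Γ^m_{φ φ} - Γ^θ_{φ m} Γ^m_{φ θ}
  = (-cos(2*θ)) - (0) + (0) - (-cos(θ)^2) = sin(θ)^2
R^φ_{φ φ φ} = 0 (a repeated index in an antisymmetric pair)
R_{φφ} = R^θ_{φ θ φ} + R^φ_{φ φ φ} = (sin(θ)^2) + (0) = sin(θ)^2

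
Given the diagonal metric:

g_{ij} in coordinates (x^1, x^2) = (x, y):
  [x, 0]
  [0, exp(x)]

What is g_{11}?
With x^1 = x, x^2 = y, g_{11} = g_{xx} is the row-1, column-1 entry of the matrix.
g_{11} = x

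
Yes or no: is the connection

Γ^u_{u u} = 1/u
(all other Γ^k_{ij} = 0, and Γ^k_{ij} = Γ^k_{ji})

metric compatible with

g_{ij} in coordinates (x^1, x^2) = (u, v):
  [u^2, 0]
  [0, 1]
Using ∇_k g_{ij} = ∂_k g_{ij} - Γ^m_{ki} g_{mj} - Γ^m_{kj} g_{im}:
e.g. ∇_u g_{uu} = (2*u) - (u) - (u) = 0
Every component ∇_k g_{ij} vanishes: the connection is metric compatible.
Yes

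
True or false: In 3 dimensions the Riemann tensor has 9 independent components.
n^2(n^2-1)/12 = 9·8/12 = 6 independent components for n = 3.
False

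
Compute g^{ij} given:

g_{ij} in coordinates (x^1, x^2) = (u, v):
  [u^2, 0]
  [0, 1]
The metric is diagonal, so g^{ij} is diagonal with entries 1/g_{ii}: diag(1/(u^2), 1).
g^{ij}:
  [1/u^2, 0]
  [0, 1]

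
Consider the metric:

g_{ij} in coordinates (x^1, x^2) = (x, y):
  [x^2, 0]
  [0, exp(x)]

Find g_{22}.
With x^1 = x, x^2 = y, g_{22} = g_{yy} is the row-2, column-2 entry of the matrix.
g_{22} = exp(x)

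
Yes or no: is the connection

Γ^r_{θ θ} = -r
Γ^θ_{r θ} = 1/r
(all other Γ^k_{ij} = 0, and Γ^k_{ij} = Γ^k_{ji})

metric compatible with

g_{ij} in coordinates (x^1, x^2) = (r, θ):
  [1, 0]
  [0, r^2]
Using ∇_k g_{ij} = ∂_k g_{ij} - Γ^m_{ki} g_{mj} - Γ^m_{kj} g_{im}:
e.g. ∇_r g_{θθ} = (2*r) - (r) - (r) = 0
Every component ∇_k g_{ij} vanishes: the connection is metric compatible.
Yes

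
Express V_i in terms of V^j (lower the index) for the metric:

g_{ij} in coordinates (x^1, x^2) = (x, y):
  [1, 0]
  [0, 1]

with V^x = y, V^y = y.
V_i = g_{ij} V^j:
V_x = (1)(y) + (0)(y) = y
V_y = (0)(y) + (1)(y) = y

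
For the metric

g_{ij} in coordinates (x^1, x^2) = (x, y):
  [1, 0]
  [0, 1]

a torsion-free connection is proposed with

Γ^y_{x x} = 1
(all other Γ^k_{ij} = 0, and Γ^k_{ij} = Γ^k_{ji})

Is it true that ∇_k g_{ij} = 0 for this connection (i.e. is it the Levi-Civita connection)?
Using ∇_k g_{ij} = ∂_k g_{ij} - Γ^m_{ki} g_{mj} - Γ^m_{kj} g_{im}:
∇_x g_{xy} = (0) - (1) - (0) = -1 ≠ 0
So the connection is not metric compatible (it is not the Levi-Civita connection).
No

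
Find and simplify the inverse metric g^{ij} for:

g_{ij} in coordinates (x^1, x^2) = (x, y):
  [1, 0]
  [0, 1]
The metric is diagonal, so g^{ij} is diagonal with entries 1/g_{ii}: diag(1, 1).
g^{ij}:
  [1, 0]
  [0, 1]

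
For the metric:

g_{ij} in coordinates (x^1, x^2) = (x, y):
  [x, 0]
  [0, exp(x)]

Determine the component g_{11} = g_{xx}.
With x^1 = x, x^2 = y, g_{11} = g_{xx} is the row-1, column-1 entry of the matrix.
g_{11} = x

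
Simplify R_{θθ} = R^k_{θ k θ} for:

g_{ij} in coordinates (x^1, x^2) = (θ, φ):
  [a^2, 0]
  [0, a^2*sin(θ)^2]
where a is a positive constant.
Non-zero Christoffel symbols (Γ^k_{ij} = Γ^k_{ji}):
Γ^θ_{φ φ} = -sin(2*θ)/2
Γ^φ_{θ φ} = 1/tan(θ)
R^θ_{θ θ θ} = 0 (a repeated index in an antisymmetric pair)
R^φ_{θ φ θ} = ∂_φ Γ^φ_{θ θ} - ∂_θ Γ^φ_{θ φ} + Γ^φ_{φ m} Γ^m_{θ θ} - Γ^φ_{θ m} Γ^m_{θ φ}
  = (0) - (-1/sin(θ)^2) + (0) - (1/tan(θ)^2) = 1
R_{θθ} = R^θ_{θ θ θ} + R^φ_{θ φ θ} = (0) + (1) = 1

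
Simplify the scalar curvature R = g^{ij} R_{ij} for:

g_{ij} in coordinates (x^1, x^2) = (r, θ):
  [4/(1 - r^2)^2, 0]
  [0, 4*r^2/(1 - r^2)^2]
Non-zero Christoffel symbols (Γ^k_{ij} = Γ^k_{ji}):
Γ^r_{r r} = 2*r/(1 - r^2)
Γ^r_{θ θ} = (r^3 + r)/(r^2 - 1)
Γ^θ_{r θ} = (-r^2 - 1)/(r^3 - r)
Ricci tensor (R_{ij} = R^k_{ikj}): R_{rr} = -4/(r^2 - 1)^2, R_{rθ} = 0, R_{θθ} = -4*r^2/(r^2 - 1)^2
Inverse metric: g^{rr} = (1 - r^2)^2/4, g^{θθ} = (1 - r^2)^2/(4*r^2)
R = g^{ij} R_{ij} = ((1 - r^2)^2/4)(-4/(r^2 - 1)^2) + ((1 - r^2)^2/(4*r^2))(-4*r^2/(r^2 - 1)^2) = -2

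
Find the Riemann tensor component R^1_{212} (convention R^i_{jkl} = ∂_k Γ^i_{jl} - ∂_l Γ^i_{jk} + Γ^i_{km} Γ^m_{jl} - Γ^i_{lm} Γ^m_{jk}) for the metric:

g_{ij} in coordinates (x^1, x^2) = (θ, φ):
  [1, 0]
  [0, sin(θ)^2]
Non-zero Christoffel symbols (Γ^k_{ij} = Γ^k_{ji}):
Γ^θ_{φ φ} = -sin(2*θ)/2
Γ^φ_{θ φ} = 1/tan(θ)
R^θ_{φ θ φ} = ∂_θ Γ^θ_{φ φ} - ∂_φ Γ^θ_{φ θ} + Γ^θ_{θ m} Γ^m_{φ φ} - Γ^θ_{φ m} Γ^m_{φ θ}
  = (-cos(2*θ)) - (0) + (0) - (-cos(θ)^2) = sin(θ)^2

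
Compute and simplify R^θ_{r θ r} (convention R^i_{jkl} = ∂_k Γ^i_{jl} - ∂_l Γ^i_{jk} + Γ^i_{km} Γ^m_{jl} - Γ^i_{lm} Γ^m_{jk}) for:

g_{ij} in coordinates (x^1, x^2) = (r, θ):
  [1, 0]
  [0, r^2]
Non-zero Christoffel symbols (Γ^k_{ij} = Γ^k_{ji}):
Γ^r_{θ θ} = -r
Γ^θ_{r θ} = 1/r
R^θ_{r θ r} = ∂_θ Γ^θ_{r r} - ∂_r Γ^θ_{r θ} + Γ^θ_{θ m} Γ^m_{r r} - Γ^θ_{r m} Γ^m_{r θ}
  = (0) - (-1/r^2) + (0) - (1/r^2) = 0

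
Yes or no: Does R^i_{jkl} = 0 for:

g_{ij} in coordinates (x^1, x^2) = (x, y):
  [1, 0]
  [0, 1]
All metric components are constant, so every Christoffel symbol vanishes and R^i_{jkl} = 0.
Yes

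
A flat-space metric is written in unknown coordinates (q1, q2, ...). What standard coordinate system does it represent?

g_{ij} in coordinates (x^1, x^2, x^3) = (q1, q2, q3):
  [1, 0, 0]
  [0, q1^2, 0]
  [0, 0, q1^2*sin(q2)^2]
The line element ds^2 = dq1^2 + q1^2 dq2^2 + q1^2 sin(q2)^2 dq3^2 is dr^2 + r^2 dθ^2 + r^2 sin(θ)^2 dφ^2 with q1 = r, q2 = θ, q3 = φ.
spherical coordinates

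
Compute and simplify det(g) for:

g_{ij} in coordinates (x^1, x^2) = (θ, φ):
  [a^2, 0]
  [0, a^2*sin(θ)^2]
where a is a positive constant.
For a 2×2 metric: det(g) = g_{11}·g_{22} - g_{12}·g_{21}
= (a^2)·(a^2*sin(θ)^2) - (0)·(0)
= a^4*sin(θ)^2 - 0
det(g) = a^4*sin(θ)^2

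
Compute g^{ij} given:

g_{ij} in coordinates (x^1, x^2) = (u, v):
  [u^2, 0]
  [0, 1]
The metric is diagonal, so g^{ij} is diagonal with entries 1/g_{ii}: diag(1/(u^2), 1).
g^{ij}:
  [1/u^2, 0]
  [0, 1]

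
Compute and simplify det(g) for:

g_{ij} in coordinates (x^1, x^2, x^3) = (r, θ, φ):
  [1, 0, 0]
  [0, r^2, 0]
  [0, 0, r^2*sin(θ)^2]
Diagonal metric: det(g) = g_{11}·g_{22}·g_{33}
= (1)·(r^2)·(r^2*sin(θ)^2)
det(g) = r^4*sin(θ)^2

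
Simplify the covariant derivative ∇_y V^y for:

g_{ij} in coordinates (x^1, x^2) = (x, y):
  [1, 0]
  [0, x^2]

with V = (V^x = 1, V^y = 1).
Non-zero Christoffel symbols:
Γ^x_{y y} = -x
Γ^y_{x y} = 1/x
∇_y V^y = ∂_y V^y + Γ^y_{y j} V^j
  = (0) + (1/x)(1) + (0)(1)
  = 1/x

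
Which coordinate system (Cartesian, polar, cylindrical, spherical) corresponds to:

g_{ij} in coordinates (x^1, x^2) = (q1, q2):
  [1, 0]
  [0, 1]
All components are constant and the metric is the identity, i.e. orthonormal rectilinear coordinates.
Cartesian (2D) coordinates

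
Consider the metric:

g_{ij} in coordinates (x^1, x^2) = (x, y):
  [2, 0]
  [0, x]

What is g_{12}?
With x^1 = x, x^2 = y, g_{12} = g_{xy} is the row-1, column-2 entry of the matrix.
g_{12} = 0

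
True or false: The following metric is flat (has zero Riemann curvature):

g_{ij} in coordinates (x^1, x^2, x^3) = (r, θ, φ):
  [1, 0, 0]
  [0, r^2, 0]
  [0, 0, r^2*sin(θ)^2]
Non-zero Christoffel symbols:
Γ^r_{θ θ} = -r
Γ^r_{φ φ} = -r*sin(θ)^2
Γ^θ_{r θ} = 1/r
Γ^θ_{φ φ} = -sin(2*θ)/2
Γ^φ_{r φ} = 1/r
Γ^φ_{θ φ} = 1/tan(θ)
Ricci tensor: R_{rr} = 0, R_{rθ} = 0, R_{rφ} = 0, R_{θθ} = 0, R_{θφ} = 0, R_{φφ} = 0
All R_{ij} vanish; in 3 dimensions the Riemann tensor is fully determined by the Ricci tensor, so R^i_{jkl} = 0: the metric is flat (curvilinear coordinates on flat space).
True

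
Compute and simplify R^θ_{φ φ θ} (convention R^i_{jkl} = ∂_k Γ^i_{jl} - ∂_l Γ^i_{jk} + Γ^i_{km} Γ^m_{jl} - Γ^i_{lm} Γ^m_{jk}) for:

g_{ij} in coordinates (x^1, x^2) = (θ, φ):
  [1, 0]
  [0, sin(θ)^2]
Non-zero Christoffel symbols (Γ^k_{ij} = Γ^k_{ji}):
Γ^θ_{φ φ} = -sin(2*θ)/2
Γ^φ_{θ φ} = 1/tan(θ)
R^θ_{φ φ θ} = ∂_φ Γ^θ_{φ θ} - ∂_θ Γ^θ_{φ φ} + Γ^θ_{φ m} Γ^m_{φ θ} - Γ^θ_{θ m} Γ^m_{φ φ}
  = (0) - (-cos(2*θ)) + (-cos(θ)^2) - (0) = -sin(θ)^2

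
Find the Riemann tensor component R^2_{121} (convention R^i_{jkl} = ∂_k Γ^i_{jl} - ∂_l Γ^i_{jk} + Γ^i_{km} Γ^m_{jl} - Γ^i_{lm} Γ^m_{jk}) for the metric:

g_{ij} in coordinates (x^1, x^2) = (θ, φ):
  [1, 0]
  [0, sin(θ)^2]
Non-zero Christoffel symbols (Γ^k_{ij} = Γ^k_{ji}):
Γ^θ_{φ φ} = -sin(2*θ)/2
Γ^φ_{θ φ} = 1/tan(θ)
R^φ_{θ φ θ} = ∂_φ Γ^φ_{θ θ} - ∂_θ Γ^φ_{θ φ} + Γ^φ_{φ m} Γ^m_{θ θ} - Γ^φ_{θ m} Γ^m_{θ φ}
  = (0) - (-1/sin(θ)^2) + (0) - (1/tan(θ)^2) = 1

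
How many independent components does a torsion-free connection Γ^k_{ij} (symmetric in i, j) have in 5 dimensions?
Γ^k_{ij} has n choices for the upper index and n(n+1)/2 independent symmetric lower index pairs.
Total = 5 × 5×6/2 = 5 × 15 = 75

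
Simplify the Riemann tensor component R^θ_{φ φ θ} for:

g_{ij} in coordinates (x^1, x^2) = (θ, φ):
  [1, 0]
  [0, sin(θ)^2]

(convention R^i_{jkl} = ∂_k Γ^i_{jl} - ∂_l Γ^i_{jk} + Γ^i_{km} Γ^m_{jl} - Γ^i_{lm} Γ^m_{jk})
Non-zero Christoffel symbols (Γ^k_{ij} = Γ^k_{ji}):
Γ^θ_{φ φ} = -sin(2*θ)/2
Γ^φ_{θ φ} = 1/tan(θ)
R^θ_{φ φ θ} = ∂_φ Γ^θ_{φ θ} - ∂_θ Γ^θ_{φ φ} + Γ^θ_{φ m} Γ^m_{φ θ} - Γ^θ_{θ m} Γ^m_{φ φ}
  = (0) - (-cos(2*θ)) + (-cos(θ)^2) - (0) = -sin(θ)^2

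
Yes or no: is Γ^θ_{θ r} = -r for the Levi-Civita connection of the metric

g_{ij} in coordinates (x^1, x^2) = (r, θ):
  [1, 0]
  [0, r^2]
Γ^θ_{θ r} = (1/2) g^{θθ} (∂_θ g_{θr} + ∂_r g_{θθ} - ∂_θ g_{θr}) = (1/2)(1/r^2)((0) + (2*r) - (0)) = 1/r
This differs from the proposed value -r.
No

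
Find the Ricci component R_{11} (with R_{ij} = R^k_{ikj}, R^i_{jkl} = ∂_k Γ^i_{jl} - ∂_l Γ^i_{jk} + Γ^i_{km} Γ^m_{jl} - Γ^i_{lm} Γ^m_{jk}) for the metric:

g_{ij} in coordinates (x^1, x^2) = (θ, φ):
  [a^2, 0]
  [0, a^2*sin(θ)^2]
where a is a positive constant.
Non-zero Christoffel symbols (Γ^k_{ij} = Γ^k_{ji}):
Γ^θ_{φ φ} = -sin(2*θ)/2
Γ^φ_{θ φ} = 1/tan(θ)
R^θ_{θ θ θ} = 0 (a repeated index in an antisymmetric pair)
R^φ_{θ φ θ} = ∂_φ Γ^φ_{θ θ} - ∂_θ Γ^φ_{θ φ} + Γ^φ_{φ m} Γ^m_{θ θ} - Γ^φ_{θ m} Γ^m_{θ φ}
  = (0) - (-1/sin(θ)^2) + (0) - (1/tan(θ)^2) = 1
R_{θθ} = R^θ_{θ θ θ} + R^φ_{θ φ θ} = (0) + (1) = 1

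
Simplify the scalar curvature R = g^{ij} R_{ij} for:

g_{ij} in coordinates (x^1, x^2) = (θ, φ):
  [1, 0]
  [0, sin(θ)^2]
Non-zero Christoffel symbols (Γ^k_{ij} = Γ^k_{ji}):
Γ^θ_{φ φ} = -sin(2*θ)/2
Γ^φ_{θ φ} = 1/tan(θ)
Ricci tensor (R_{ij} = R^k_{ikj}): R_{θθ} = 1, R_{θφ} = 0, R_{φφ} = sin(θ)^2
Inverse metric: g^{θθ} = 1, g^{φφ} = 1/sin(θ)^2
R = g^{ij} R_{ij} = (1)(1) + (1/sin(θ)^2)(sin(θ)^2) = 2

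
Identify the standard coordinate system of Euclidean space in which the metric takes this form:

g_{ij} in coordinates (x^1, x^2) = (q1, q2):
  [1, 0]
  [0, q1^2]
The line element ds^2 = dq1^2 + q1^2 dq2^2 is dr^2 + r^2 dθ^2 with q1 = r, q2 = θ.
polar coordinates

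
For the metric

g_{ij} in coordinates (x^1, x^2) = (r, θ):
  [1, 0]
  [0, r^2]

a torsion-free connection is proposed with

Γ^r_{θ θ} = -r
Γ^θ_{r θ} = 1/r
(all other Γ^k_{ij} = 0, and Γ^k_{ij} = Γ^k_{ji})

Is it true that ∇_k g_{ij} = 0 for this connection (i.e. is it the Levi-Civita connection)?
Using ∇_k g_{ij} = ∂_k g_{ij} - Γ^m_{ki} g_{mj} - Γ^m_{kj} g_{im}:
e.g. ∇_r g_{θθ} = (2*r) - (r) - (r) = 0
Every component ∇_k g_{ij} vanishes: the connection is metric compatible.
Yes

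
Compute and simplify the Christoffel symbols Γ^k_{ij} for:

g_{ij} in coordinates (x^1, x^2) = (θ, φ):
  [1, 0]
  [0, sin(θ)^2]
Using Γ^k_{ij} = (1/2) g^{km} (∂_i g_{mj} + ∂_j g_{mi} - ∂_m g_{ij}); the metric is diagonal, so only the m = k term contributes.
Non-zero symbols (using the symmetry Γ^k_{ij} = Γ^k_{ji}):
Γ^θ_{φ φ} = (1/2) g^{θθ} (∂_φ g_{θφ} + ∂_φ g_{θφ} - ∂_θ g_{φφ}) = (1/2)(1)((0) + (0) - (sin(2*θ))) = -sin(2*θ)/2
Γ^φ_{θ φ} = (1/2) g^{φφ} (∂_θ g_{φφ} + ∂_φ g_{φθ} - ∂_φ g_{θφ}) = (1/2)(1/sin(θ)^2)((sin(2*θ)) + (0) - (0)) = 1/tan(θ)
All other Christoffel symbols are zero.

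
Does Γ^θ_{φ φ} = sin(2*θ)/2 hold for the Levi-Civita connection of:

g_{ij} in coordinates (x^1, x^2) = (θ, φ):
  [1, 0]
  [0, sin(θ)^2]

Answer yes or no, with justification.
Γ^θ_{φ φ} = (1/2) g^{θθ} (∂_φ g_{θφ} + ∂_φ g_{θφ} - ∂_θ g_{φφ}) = (1/2)(1)((0) + (0) - (sin(2*θ))) = -sin(2*θ)/2
This differs from the proposed value sin(2*θ)/2.
No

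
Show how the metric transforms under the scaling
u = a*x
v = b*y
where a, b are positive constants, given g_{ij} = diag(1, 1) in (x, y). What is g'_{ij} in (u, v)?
Invert the transformation: x = u/a, y = v/b
g'_{ij} = (∂x^k/∂x'^i)(∂x^l/∂x'^j) g_{kl}; with g_{kl} = δ_{kl} this is Σ_k (∂x^k/∂x'^i)(∂x^k/∂x'^j).
Jacobian: ∂x/∂u = 1/a, ∂x/∂v = 0, ∂y/∂u = 0, ∂y/∂v = 1/b
g'_{uu} = (1/a)(1/a) + (0)(0) = 1/a^2
g'_{uv} = (1/a)(0) + (0)(1/b) = 0
g'_{vv} = (0)(0) + (1/b)(1/b) = 1/b^2
g'_{ij} = diag(1/a^2, 1/b^2)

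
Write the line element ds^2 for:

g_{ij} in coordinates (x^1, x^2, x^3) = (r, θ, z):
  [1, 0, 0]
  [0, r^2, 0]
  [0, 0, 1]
ds^2 = g_{ij} dx^i dx^j; only the non-zero components contribute.
ds^2 = dr^2 + r^2 dθ^2 + dz^2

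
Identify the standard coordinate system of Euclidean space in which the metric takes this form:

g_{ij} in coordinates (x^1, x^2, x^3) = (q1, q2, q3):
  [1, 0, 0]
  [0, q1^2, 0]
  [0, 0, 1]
The line element ds^2 = dq1^2 + q1^2 dq2^2 + dq3^2 is dr^2 + r^2 dθ^2 + dz^2 with q1 = r, q2 = θ, q3 = z.
cylindrical coordinates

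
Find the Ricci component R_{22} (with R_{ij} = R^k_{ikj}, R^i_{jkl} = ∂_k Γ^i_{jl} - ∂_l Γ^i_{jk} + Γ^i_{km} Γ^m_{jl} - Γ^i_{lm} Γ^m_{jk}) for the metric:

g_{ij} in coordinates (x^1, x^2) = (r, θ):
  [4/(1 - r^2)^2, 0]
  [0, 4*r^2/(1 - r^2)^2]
Non-zero Christoffel symbols (Γ^k_{ij} = Γ^k_{ji}):
Γ^r_{r r} = 2*r/(1 - r^2)
Γ^r_{θ θ} = (r^3 + r)/(r^2 - 1)
Γ^θ_{r θ} = (-r^2 - 1)/(r^3 - r)
R^r_{θ r θ} = ∂_r Γ^r_{θ θ} - ∂_θ Γ^r_{θ r} + Γ^r_{r m} Γ^m_{θ θ} - Γ^r_{θ m} Γ^m_{θ r}
  = ((r^4 - 4*r^2 - 1)/(r^2 - 1)^2) - (0) + (-2*r^2*(r^2 + 1)/(r^2 - 1)^2) - (-(r^2 + 1)^2/(r^2 - 1)^2) = -4*r^2/(r^2 - 1)^2
R^θ_{θ θ θ} = 0 (a repeated index in an antisymmetric pair)
R_{θθ} = R^r_{θ r θ} + R^θ_{θ θ θ} = (-4*r^2/(r^2 - 1)^2) + (0) = -4*r^2/(r^2 - 1)^2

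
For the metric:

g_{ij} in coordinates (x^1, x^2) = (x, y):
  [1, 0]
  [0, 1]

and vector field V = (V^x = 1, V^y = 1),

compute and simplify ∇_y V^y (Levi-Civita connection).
All Christoffel symbols are zero.
∇_y V^y = ∂_y V^y + Γ^y_{y j} V^j
  = (0) + (0)(1) + (0)(1)
  = 0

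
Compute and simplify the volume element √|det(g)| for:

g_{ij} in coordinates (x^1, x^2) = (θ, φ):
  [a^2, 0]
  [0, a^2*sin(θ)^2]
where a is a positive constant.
det(g) = a^4*sin(θ)^2
√|det(g)| = a^2*sin(θ) (taking 0 < θ < π so that |sin(θ)| = sin(θ))
Volume element: dV = a^2*sin(θ) dθ dφ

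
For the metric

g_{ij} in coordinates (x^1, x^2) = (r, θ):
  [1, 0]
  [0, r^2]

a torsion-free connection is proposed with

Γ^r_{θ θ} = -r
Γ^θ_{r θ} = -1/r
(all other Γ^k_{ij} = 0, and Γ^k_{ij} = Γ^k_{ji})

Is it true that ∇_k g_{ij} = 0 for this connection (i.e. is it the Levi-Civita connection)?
Using ∇_k g_{ij} = ∂_k g_{ij} - Γ^m_{ki} g_{mj} - Γ^m_{kj} g_{im}:
∇_θ g_{rθ} = (0) - (-r) - (-r) = 2*r ≠ 0
So the connection is not metric compatible (it is not the Levi-Civita connection).
No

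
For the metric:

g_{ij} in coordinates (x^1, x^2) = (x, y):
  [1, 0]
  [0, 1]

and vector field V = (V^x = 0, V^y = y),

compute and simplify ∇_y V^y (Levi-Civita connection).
All Christoffel symbols are zero.
∇_y V^y = ∂_y V^y + Γ^y_{y j} V^j
  = (1) + (0)(0) + (0)(y)
  = 1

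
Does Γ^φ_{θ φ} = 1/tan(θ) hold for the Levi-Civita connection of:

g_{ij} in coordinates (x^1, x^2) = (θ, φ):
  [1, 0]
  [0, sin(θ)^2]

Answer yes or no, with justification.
Γ^φ_{θ φ} = (1/2) g^{φφ} (∂_θ g_{φφ} + ∂_φ g_{φθ} - ∂_φ g_{θφ}) = (1/2)(1/sin(θ)^2)((sin(2*θ)) + (0) - (0)) = 1/tan(θ)
This equals the proposed value 1/tan(θ).
Yes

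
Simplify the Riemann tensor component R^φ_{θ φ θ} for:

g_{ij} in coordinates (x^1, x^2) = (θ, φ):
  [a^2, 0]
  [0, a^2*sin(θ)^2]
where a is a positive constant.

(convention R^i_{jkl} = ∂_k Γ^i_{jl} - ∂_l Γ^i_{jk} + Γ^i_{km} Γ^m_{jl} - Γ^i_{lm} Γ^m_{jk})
Non-zero Christoffel symbols (Γ^k_{ij} = Γ^k_{ji}):
Γ^θ_{φ φ} = -sin(2*θ)/2
Γ^φ_{θ φ} = 1/tan(θ)
R^φ_{θ φ θ} = ∂_φ Γ^φ_{θ θ} - ∂_θ Γ^φ_{θ φ} + Γ^φ_{φ m} Γ^m_{θ θ} - Γ^φ_{θ m} Γ^m_{θ φ}
  = (0) - (-1/sin(θ)^2) + (0) - (1/tan(θ)^2) = 1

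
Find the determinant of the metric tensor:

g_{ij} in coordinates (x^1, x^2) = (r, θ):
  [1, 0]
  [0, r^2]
For a 2×2 metric: det(g) = g_{11}·g_{22} - g_{12}·g_{21}
= (1)·(r^2) - (0)·(0)
= r^2 - 0
det(g) = r^2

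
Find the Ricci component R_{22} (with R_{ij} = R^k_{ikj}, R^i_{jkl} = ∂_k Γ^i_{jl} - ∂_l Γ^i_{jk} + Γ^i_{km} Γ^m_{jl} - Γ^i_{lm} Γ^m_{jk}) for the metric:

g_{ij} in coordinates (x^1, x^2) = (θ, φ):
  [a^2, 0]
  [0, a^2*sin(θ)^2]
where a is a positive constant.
Non-zero Christoffel symbols (Γ^k_{ij} = Γ^k_{ji}):
Γ^θ_{φ φ} = -sin(2*θ)/2
Γ^φ_{θ φ} = 1/tan(θ)
R^θ_{φ θ φ} = ∂_θ Γ^θ_{φ φ} - ∂_φ Γ^θ_{φ θ} + Γ^θ_{θ m} Γ^m_{φ φ} - Γ^θ_{φ m} Γ^m_{φ θ}
  = (-cos(2*θ)) - (0) + (0) - (-cos(θ)^2) = sin(θ)^2
R^φ_{φ φ φ} = 0 (a repeated index in an antisymmetric pair)
R_{φφ} = R^θ_{φ θ φ} + R^φ_{φ φ φ} = (sin(θ)^2) + (0) = sin(θ)^2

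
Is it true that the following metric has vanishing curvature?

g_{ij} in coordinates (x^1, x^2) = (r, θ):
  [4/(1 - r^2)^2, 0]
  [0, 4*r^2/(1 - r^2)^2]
Non-zero Christoffel symbols:
Γ^r_{r r} = 2*r/(1 - r^2)
Γ^r_{θ θ} = (r^3 + r)/(r^2 - 1)
Γ^θ_{r θ} = (-r^2 - 1)/(r^3 - r)
Ricci tensor: R_{rr} = -4/(r^2 - 1)^2, R_{rθ} = 0, R_{θθ} = -4*r^2/(r^2 - 1)^2
The Ricci tensor is non-zero, so the Riemann tensor is non-zero: not flat.
No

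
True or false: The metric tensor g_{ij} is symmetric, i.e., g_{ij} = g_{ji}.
By definition the metric is a symmetric bilinear form, g_{ij} = g_{ji}.
True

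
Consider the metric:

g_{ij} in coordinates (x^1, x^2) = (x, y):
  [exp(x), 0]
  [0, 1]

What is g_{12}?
With x^1 = x, x^2 = y, g_{12} = g_{xy} is the row-1, column-2 entry of the matrix.
g_{12} = 0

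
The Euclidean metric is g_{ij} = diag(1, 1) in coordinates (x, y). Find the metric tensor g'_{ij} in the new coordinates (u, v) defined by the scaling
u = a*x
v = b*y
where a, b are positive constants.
Invert the transformation: x = u/a, y = v/b
g'_{ij} = (∂x^k/∂x'^i)(∂x^l/∂x'^j) g_{kl}; with g_{kl} = δ_{kl} this is Σ_k (∂x^k/∂x'^i)(∂x^k/∂x'^j).
Jacobian: ∂x/∂u = 1/a, ∂x/∂v = 0, ∂y/∂u = 0, ∂y/∂v = 1/b
g'_{uu} = (1/a)(1/a) + (0)(0) = 1/a^2
g'_{uv} = (1/a)(0) + (0)(1/b) = 0
g'_{vv} = (0)(0) + (1/b)(1/b) = 1/b^2
g'_{ij} = diag(1/a^2, 1/b^2)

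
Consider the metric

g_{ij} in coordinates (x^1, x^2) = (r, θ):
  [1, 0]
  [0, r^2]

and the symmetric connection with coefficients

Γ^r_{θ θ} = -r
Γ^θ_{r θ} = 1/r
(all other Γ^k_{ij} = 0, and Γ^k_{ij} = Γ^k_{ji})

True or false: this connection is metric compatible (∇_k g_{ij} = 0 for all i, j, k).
Using ∇_k g_{ij} = ∂_k g_{ij} - Γ^m_{ki} g_{mj} - Γ^m_{kj} g_{im}:
e.g. ∇_r g_{θθ} = (2*r) - (r) - (r) = 0
Every component ∇_k g_{ij} vanishes: the connection is metric compatible.
True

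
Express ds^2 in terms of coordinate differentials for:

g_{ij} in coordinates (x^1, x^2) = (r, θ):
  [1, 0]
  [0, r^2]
ds^2 = g_{ij} dx^i dx^j; only the non-zero components contribute.
ds^2 = dr^2 + r^2 dθ^2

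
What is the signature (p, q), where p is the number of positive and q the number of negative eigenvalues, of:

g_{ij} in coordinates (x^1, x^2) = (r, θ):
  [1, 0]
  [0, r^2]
The metric is diagonal, so its eigenvalues are the diagonal entries: 1, r^2 (at a generic point, where coordinate-dependent entries are positive).
2 positive, 0 negative.
(2, 0) - Riemannian (positive definite)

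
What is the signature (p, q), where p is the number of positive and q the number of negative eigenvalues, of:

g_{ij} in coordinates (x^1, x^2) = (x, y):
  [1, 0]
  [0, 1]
The metric is diagonal, so its eigenvalues are the diagonal entries: 1, 1 (at a generic point, where coordinate-dependent entries are positive).
2 positive, 0 negative.
(2, 0) - Riemannian (positive definite)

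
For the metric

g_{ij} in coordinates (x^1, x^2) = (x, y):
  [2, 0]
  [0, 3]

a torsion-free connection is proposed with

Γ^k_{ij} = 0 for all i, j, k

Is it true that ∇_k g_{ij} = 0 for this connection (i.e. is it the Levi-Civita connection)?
Using ∇_k g_{ij} = ∂_k g_{ij} - Γ^m_{ki} g_{mj} - Γ^m_{kj} g_{im}:
e.g. ∇_x g_{xy} = (0) - (0) - (0) = 0
Every component ∇_k g_{ij} vanishes: the connection is metric compatible.
Yes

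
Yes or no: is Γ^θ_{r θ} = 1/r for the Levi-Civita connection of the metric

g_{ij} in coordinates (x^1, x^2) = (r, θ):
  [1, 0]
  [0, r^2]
Γ^θ_{r θ} = (1/2) g^{θθ} (∂_r g_{θθ} + ∂_θ g_{θr} - ∂_θ g_{rθ}) = (1/2)(1/r^2)((2*r) + (0) - (0)) = 1/r
This equals the proposed value 1/r.
Yes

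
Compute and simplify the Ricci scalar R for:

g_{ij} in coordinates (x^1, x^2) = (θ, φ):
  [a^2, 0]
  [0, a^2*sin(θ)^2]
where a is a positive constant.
Non-zero Christoffel symbols (Γ^k_{ij} = Γ^k_{ji}):
Γ^θ_{φ φ} = -sin(2*θ)/2
Γ^φ_{θ φ} = 1/tan(θ)
Ricci tensor (R_{ij} = R^k_{ikj}): R_{θθ} = 1, R_{θφ} = 0, R_{φφ} = sin(θ)^2
Inverse metric: g^{θθ} = 1/a^2, g^{φφ} = 1/(a^2*sin(θ)^2)
R = g^{ij} R_{ij} = (1/a^2)(1) + (1/(a^2*sin(θ)^2))(sin(θ)^2) = 2/a^2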